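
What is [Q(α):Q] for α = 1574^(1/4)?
[Q(α):Q] = 4

α is a root of x^4 - 1574. By Eisenstein's criterion at the prime p = 2 (which divides the constant term 1574 but p^2 = 4 does not, since 1574 is squarefree), x^4 - 1574 is irreducible over Q. Hence [Q(α):Q] = 4.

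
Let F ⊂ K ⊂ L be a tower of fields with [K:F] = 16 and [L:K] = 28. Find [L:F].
[L:F] = 448

The tower law says that for any tower of field extensions F ⊂ K ⊂ L with finite degrees, [L:F] = [L:K] · [K:F]. Here this gives [L:F] = 28 · 16 = 448.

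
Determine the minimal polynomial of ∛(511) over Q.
m_α(x) = x^3 - 511

α satisfies α^3 = 511, so x^3 - 511 annihilates α. By the rational root test, a rational root p/q (in lowest terms) of x^3 - 511 would satisfy p^3 = 511 q^3, forcing q = 1 and p^3 = 511; but 511 is not a perfect cube, contradiction. A monic cubic over Q with no rational root is irreducible (any nontrivial factorization would include a linear factor). Hence x^3 - 511 is the minimal polynomial of α, and in particular [Q(α):Q] = 3.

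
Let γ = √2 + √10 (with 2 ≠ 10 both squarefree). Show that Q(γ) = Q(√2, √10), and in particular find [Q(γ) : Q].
[Q(γ) : Q] = 4 (equivalently, Q(γ) = Q(√2, √10))

Obviously Q(γ) ⊆ Q(√2, √10), and [Q(√2, √10):Q] = 4 (since 2, 10 are distinct squarefree integers > 1 with 20 not a perfect square). To show equality we compute the minimal polynomial of γ. From γ = √2 + √10: γ^2 = 2 + 2√(20) + 10 = 12 + 2√(20), so γ^2 - 12 = 2√(20); squaring, (γ^2 - 12)^2 = 4·20, i.e. γ^4 - 24γ^2 + 144 - 80 = 0, i.e. γ^4 - 24γ^2 + 64 = 0. So γ is a root of x^4 - 24x^2 + 64. This polynomial is irreducible over Q: it has no rational root (each ±√2 ± √10 is irrational), and any factorization into two quadratics over Q would force √(20) ∈ Q (pairing opposite roots) or √2, √10 ∈ Q (other pairings), all impossible. Hence [Q(γ):Q] = 4 = [Q(√2, √10):Q], so Q(γ) = Q(√2, √10).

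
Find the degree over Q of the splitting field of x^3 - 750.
[K : Q] = 6

The roots of x^3 - 750 are ∛750, ω∛750, ω^2∛750 where ω = e^(2πi/3) is a primitive cube root of unity, so K = Q(∛750, ω). Now [Q(∛750):Q] = 3 (since 750 is not a perfect cube, x^3 - 750 is irreducible) and [Q(ω):Q] = 2. Both 2 and 3 divide [K:Q], and [K:Q] ≤ 3·2 = 6, so [K:Q] = 6. (Equivalently: Q(∛750) ⊂ R but ω ∉ R, so [K : Q(∛750)] = 2.)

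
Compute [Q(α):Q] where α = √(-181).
[Q(α):Q] = 2

[Q(α):Q] equals the degree of the minimal polynomial of α. Here α^2 = -181 and x^2 + 181 is irreducible (d = -181 is squarefree, ≠ 1, hence not a square), so deg(m_α) = 2. Thus [Q(α):Q] = 2.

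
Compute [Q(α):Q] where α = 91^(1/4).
[Q(α):Q] = 4

α is a root of x^4 - 91. By Eisenstein's criterion at the prime p = 7 (which divides the constant term 91 but p^2 = 49 does not, since 91 is squarefree), x^4 - 91 is irreducible over Q. Hence [Q(α):Q] = 4.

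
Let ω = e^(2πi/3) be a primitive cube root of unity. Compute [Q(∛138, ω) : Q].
[Q(∛138, ω) : Q] = 6

[Q(∛138):Q] = 3 (min poly x^3 - 138, irreducible since 138 is not a perfect cube). [Q(ω):Q] = 2 (min poly x^2 + x + 1). Since Q(∛138) ⊂ R and ω ∉ R, we have ω ∉ Q(∛138), so x^2 + x + 1 remains irreducible over Q(∛138) and [Q(∛138, ω) : Q(∛138)] = 2. By the tower law, [Q(∛138, ω) : Q] = 3 · 2 = 6. (In fact Q(∛138, ω) is the splitting field of x^3 - 138 over Q.)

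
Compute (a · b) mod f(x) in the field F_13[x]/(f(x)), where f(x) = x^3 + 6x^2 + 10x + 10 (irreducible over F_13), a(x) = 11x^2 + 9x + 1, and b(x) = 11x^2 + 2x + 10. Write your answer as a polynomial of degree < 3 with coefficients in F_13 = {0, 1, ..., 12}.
a · b ≡ 11x^2 + 5x + 2 (mod f(x))

Multiply in F_13[x]: a(x)·b(x) = (11x^2 + 9x + 1)·(11x^2 + 2x + 10) = 4x^4 + 4x^3 + 9x^2 + x + 10. This has degree ≥ 3, so divide by f(x) over F_13: 4x^4 + 4x^3 + 9x^2 + x + 10 = (4x + 6)·(x^3 + 6x^2 + 10x + 10) + (11x^2 + 5x + 2). Hence a·b ≡ 11x^2 + 5x + 2 (mod f). (F_13[x]/(f) is a field with 13^3 = 2197 elements since f is irreducible of degree 3.)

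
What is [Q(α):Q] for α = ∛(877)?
[Q(α):Q] = 3

The minimal polynomial of α is x^3 - 877, irreducible over Q since 877 is not a perfect cube (so x^3 - 877 has no rational root). Hence [Q(α):Q] = deg(m_α) = 3.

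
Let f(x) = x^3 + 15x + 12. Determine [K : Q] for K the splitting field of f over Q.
[K : Q] = 6

By the rational root test, any rational root of the monic integer polynomial f(x) = x^3 + 15x + 12 must be an integer dividing the constant term 12, i.e. one of ±{1, 2, 3, 4, 6, 12}. Evaluating: f(1) = 28, f(-1) = -4, f(2) = 50, f(-2) = -26, f(3) = 84, f(-3) = -60, f(4) = 136, f(-4) = -112, f(6) = 318, f(-6) = -294, f(12) = 1920, f(-12) = -1896; none is 0, so f has no rational root and is therefore irreducible over Q (a cubic with no linear factor over a field is irreducible). For an irreducible cubic, the Galois group is A_3 or S_3 according as the discriminant disc(f) = -4a^3 - 27b^2 = -4·(15)^3 - 27·(12)^2 = -17388 is or is not a square in Q. Here disc(f) = -17388 is not a perfect square in Q, so the Galois group of f over Q is not contained in A_3 and must be all of S_3. The splitting field has degree |S_3| = 6 over Q, so [K : Q] = 6.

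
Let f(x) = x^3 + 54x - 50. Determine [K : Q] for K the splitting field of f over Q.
[K : Q] = 6

By the rational root test, any rational root of the monic integer polynomial f(x) = x^3 + 54x - 50 must be an integer dividing the constant term -50, i.e. one of ±{1, 2, 5, 10, 25, 50}. Evaluating: f(1) = 5, f(-1) = -105, f(2) = 66, f(-2) = -166, f(5) = 345, f(-5) = -445, f(10) = 1490, f(-10) = -1590, f(25) = 16925, f(-25) = -17025, f(50) = 127650, f(-50) = -127750; none is 0, so f has no rational root and is therefore irreducible over Q (a cubic with no linear factor over a field is irreducible). For an irreducible cubic, the Galois group is A_3 or S_3 according as the discriminant disc(f) = -4a^3 - 27b^2 = -4·(54)^3 - 27·(-50)^2 = -697356 is or is not a square in Q. Here disc(f) = -697356 is not a perfect square in Q, so the Galois group of f over Q is not contained in A_3 and must be all of S_3. The splitting field has degree |S_3| = 6 over Q, so [K : Q] = 6.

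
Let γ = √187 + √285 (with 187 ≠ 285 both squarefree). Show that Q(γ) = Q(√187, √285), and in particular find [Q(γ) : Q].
[Q(γ) : Q] = 4 (equivalently, Q(γ) = Q(√187, √285))

Obviously Q(γ) ⊆ Q(√187, √285), and [Q(√187, √285):Q] = 4 (since 187, 285 are distinct squarefree integers > 1 with 53295 not a perfect square). To show equality we compute the minimal polynomial of γ. From γ = √187 + √285: γ^2 = 187 + 2√(53295) + 285 = 472 + 2√(53295), so γ^2 - 472 = 2√(53295); squaring, (γ^2 - 472)^2 = 4·53295, i.e. γ^4 - 944γ^2 + 222784 - 213180 = 0, i.e. γ^4 - 944γ^2 + 9604 = 0. So γ is a root of x^4 - 944x^2 + 9604. This polynomial is irreducible over Q: it has no rational root (each ±√187 ± √285 is irrational), and any factorization into two quadratics over Q would force √(53295) ∈ Q (pairing opposite roots) or √187, √285 ∈ Q (other pairings), all impossible. Hence [Q(γ):Q] = 4 = [Q(√187, √285):Q], so Q(γ) = Q(√187, √285).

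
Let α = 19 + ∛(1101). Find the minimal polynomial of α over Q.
m_α(x) = x^3 - 57x^2 + 1083x - 7960

Set β = α - 19 = ∛(1101), so β^3 = 1101. Then (α - 19)^3 - 1101 = 0, i.e. α is a root of g(x) = (x - 19)^3 - 1101 = x^3 - 57x^2 + 1083x - 7960. Since g(x) = h(x - 19) where h(x) = x^3 - 1101, and h is irreducible over Q (because 1101 is not a perfect cube, so h has no rational root, and a monic cubic with no rational root is irreducible), g is also irreducible (irreducibility is preserved under the substitution x → x - 19). Hence m_α(x) = x^3 - 57x^2 + 1083x - 7960.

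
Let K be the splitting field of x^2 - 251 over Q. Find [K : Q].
[K : Q] = 2

f(x) = x^2 - 251 factors as (x - √251)(x + √251). The splitting field is K = Q(√251). Since 251 is squarefree and > 1, it is not a perfect square, so x^2 - 251 is irreducible over Q and [Q(√251) : Q] = 2. Hence [K : Q] = 2.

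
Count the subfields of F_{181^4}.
F_{181^4} has 3 subfields

The subfields of F_{p^n} are exactly the fields F_{p^d} for d | n (each is the fixed field of the unique index-d subgroup of Gal(F_{p^n}/F_p) ≅ Z/nZ). The divisors of n = 4 are {1, 2, 4}, giving 3 subfields: F_{181^1}, F_{181^2}, F_{181^4}.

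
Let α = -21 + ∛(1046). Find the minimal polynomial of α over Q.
m_α(x) = x^3 + 63x^2 + 1323x + 8215

Set β = α + 21 = ∛(1046), so β^3 = 1046. Then (α + 21)^3 - 1046 = 0, i.e. α is a root of g(x) = (x + 21)^3 - 1046 = x^3 + 63x^2 + 1323x + 8215. Since g(x) = h(x + 21) where h(x) = x^3 - 1046, and h is irreducible over Q (because 1046 is not a perfect cube, so h has no rational root, and a monic cubic with no rational root is irreducible), g is also irreducible (irreducibility is preserved under the substitution x → x + 21). Hence m_α(x) = x^3 + 63x^2 + 1323x + 8215.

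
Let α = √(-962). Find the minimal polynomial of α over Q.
m_α(x) = x^2 + 962

α satisfies α^2 + 962 = 0, so x^2 + 962 annihilates α. Since d = -962 is squarefree and ≠ 1, it is not a perfect square in Q, so x^2 + 962 has no rational root and is therefore irreducible over Q (a degree-2 polynomial over a field is irreducible iff it has no root). Hence m_α(x) = x^2 + 962.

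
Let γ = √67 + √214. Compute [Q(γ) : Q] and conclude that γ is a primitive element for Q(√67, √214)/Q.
[Q(γ) : Q] = 4 (equivalently, Q(γ) = Q(√67, √214))

Obviously Q(γ) ⊆ Q(√67, √214), and [Q(√67, √214):Q] = 4 (since 67, 214 are distinct squarefree integers > 1 with 14338 not a perfect square). To show equality we compute the minimal polynomial of γ. From γ = √67 + √214: γ^2 = 67 + 2√(14338) + 214 = 281 + 2√(14338), so γ^2 - 281 = 2√(14338); squaring, (γ^2 - 281)^2 = 4·14338, i.e. γ^4 - 562γ^2 + 78961 - 57352 = 0, i.e. γ^4 - 562γ^2 + 21609 = 0. So γ is a root of x^4 - 562x^2 + 21609. This polynomial is irreducible over Q: it has no rational root (each ±√67 ± √214 is irrational), and any factorization into two quadratics over Q would force √(14338) ∈ Q (pairing opposite roots) or √67, √214 ∈ Q (other pairings), all impossible. Hence [Q(γ):Q] = 4 = [Q(√67, √214):Q], so Q(γ) = Q(√67, √214).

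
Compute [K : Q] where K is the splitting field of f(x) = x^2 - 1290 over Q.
[K : Q] = 2

f(x) = x^2 - 1290 factors as (x - √1290)(x + √1290). The splitting field is K = Q(√1290). Since 1290 is squarefree and > 1, it is not a perfect square, so x^2 - 1290 is irreducible over Q and [Q(√1290) : Q] = 2. Hence [K : Q] = 2.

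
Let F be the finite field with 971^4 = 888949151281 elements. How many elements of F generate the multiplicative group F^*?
There are φ(888949151280) = 233320808448 primitive elements

F_q^* is cyclic of order q - 1 = 888949151280. A cyclic group of order m has exactly φ(m) generators. Here m = 888949151280 = 2^4 · 3^5 · 5 · 97 · 197 · 2393, so the number of primitive elements is φ(888949151280) = 233320808448.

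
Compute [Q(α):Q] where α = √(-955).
[Q(α):Q] = 2

[Q(α):Q] equals the degree of the minimal polynomial of α. Here α^2 = -955 and x^2 + 955 is irreducible (d = -955 is squarefree, ≠ 1, hence not a square), so deg(m_α) = 2. Thus [Q(α):Q] = 2.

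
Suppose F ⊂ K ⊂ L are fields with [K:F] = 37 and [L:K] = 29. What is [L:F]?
[L:F] = 1073

The tower law says that for any tower of field extensions F ⊂ K ⊂ L with finite degrees, [L:F] = [L:K] · [K:F]. Here this gives [L:F] = 29 · 37 = 1073.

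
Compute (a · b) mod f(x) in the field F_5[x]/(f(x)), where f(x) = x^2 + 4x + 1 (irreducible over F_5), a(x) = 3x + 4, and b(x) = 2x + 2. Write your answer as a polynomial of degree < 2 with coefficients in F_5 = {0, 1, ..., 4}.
a · b ≡ 2 (mod f(x))

Multiply in F_5[x]: a(x)·b(x) = (3x + 4)·(2x + 2) = x^2 + 4x + 3. This has degree ≥ 2, so divide by f(x) over F_5: x^2 + 4x + 3 = (1)·(x^2 + 4x + 1) + (2). Hence a·b ≡ 2 (mod f). (F_5[x]/(f) is a field with 5^2 = 25 elements since f is irreducible of degree 2.)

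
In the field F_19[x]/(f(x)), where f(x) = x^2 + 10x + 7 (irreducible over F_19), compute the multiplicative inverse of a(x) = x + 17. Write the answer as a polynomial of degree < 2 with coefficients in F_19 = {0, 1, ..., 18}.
a(x)^(-1) ≡ 11x + 18 (mod f(x))

Since f is irreducible over F_19, F_19[x]/(f) is a field and a(x) ≠ 0 has an inverse. Apply the extended Euclidean algorithm to f(x) and a(x) in F_19[x]: f(x) = (x + 12)·a(x) + (12). The last nonzero remainder is the constant 12 = gcd(f, a) in F_19. Back-substituting through the division chain expresses 12 = s(x)·a(x) + t(x)·f(x) with s(x) ≡ 18x + 7 (mod f), so (18x + 7)·a(x) ≡ 12 (mod f). Multiplying by 12^(-1) ≡ 8 in F_19 gives a(x)^(-1) ≡ 8·(18x + 7) ≡ 11x + 18 (mod f). Check: (x + 17)·(11x + 18) = 11x^2 + 15x + 2 ≡ 1 (mod x^2 + 10x + 7).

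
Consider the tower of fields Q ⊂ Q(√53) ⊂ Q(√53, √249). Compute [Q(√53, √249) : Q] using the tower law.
[Q(√53, √249) : Q] = 4

[Q(√53):Q] = 2 (min poly x^2 - 53, irreducible since 53 is squarefree > 1). For the top step, suppose √249 ∈ Q(√53), say √249 = c + d√53 with c, d ∈ Q. Squaring: 249 = c^2 + 53d^2 + 2cd√53. Since √53 ∉ Q this forces 2cd = 0. If d = 0 then √249 = c ∈ Q, contradicting 249 squarefree > 1. If c = 0 then 249 = 53d^2, so 53·249 = (53d)^2 is a perfect square in Q — but 53·249 = 13197 is not a perfect square (since 53 and 249 are distinct squarefree integers). Contradiction. Hence √249 ∉ Q(√53), so x^2 - 249 stays irreducible over Q(√53) and [Q(√53, √249) : Q(√53)] = 2. By the tower law, [Q(√53, √249) : Q] = 2 · 2 = 4.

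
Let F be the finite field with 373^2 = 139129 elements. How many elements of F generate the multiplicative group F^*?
There are φ(139128) = 38400 primitive elements

F_q^* is cyclic of order q - 1 = 139128. A cyclic group of order m has exactly φ(m) generators. Here m = 139128 = 2^3 · 3 · 11 · 17 · 31, so the number of primitive elements is φ(139128) = 38400.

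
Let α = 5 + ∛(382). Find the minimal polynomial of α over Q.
m_α(x) = x^3 - 15x^2 + 75x - 507

Set β = α - 5 = ∛(382), so β^3 = 382. Then (α - 5)^3 - 382 = 0, i.e. α is a root of g(x) = (x - 5)^3 - 382 = x^3 - 15x^2 + 75x - 507. Since g(x) = h(x - 5) where h(x) = x^3 - 382, and h is irreducible over Q (because 382 is not a perfect cube, so h has no rational root, and a monic cubic with no rational root is irreducible), g is also irreducible (irreducibility is preserved under the substitution x → x - 5). Hence m_α(x) = x^3 - 15x^2 + 75x - 507.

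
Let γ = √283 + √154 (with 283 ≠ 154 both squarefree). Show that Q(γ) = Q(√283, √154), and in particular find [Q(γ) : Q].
[Q(γ) : Q] = 4 (equivalently, Q(γ) = Q(√283, √154))

Obviously Q(γ) ⊆ Q(√283, √154), and [Q(√283, √154):Q] = 4 (since 283, 154 are distinct squarefree integers > 1 with 43582 not a perfect square). To show equality we compute the minimal polynomial of γ. From γ = √283 + √154: γ^2 = 283 + 2√(43582) + 154 = 437 + 2√(43582), so γ^2 - 437 = 2√(43582); squaring, (γ^2 - 437)^2 = 4·43582, i.e. γ^4 - 874γ^2 + 190969 - 174328 = 0, i.e. γ^4 - 874γ^2 + 16641 = 0. So γ is a root of x^4 - 874x^2 + 16641. This polynomial is irreducible over Q: it has no rational root (each ±√283 ± √154 is irrational), and any factorization into two quadratics over Q would force √(43582) ∈ Q (pairing opposite roots) or √283, √154 ∈ Q (other pairings), all impossible. Hence [Q(γ):Q] = 4 = [Q(√283, √154):Q], so Q(γ) = Q(√283, √154).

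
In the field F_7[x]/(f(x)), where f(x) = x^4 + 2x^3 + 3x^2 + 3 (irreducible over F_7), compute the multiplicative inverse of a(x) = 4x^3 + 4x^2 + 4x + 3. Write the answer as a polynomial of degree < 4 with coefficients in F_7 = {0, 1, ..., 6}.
a(x)^(-1) ≡ 4x^3 + 6x^2 + 6x + 5 (mod f(x))

Since f is irreducible over F_7, F_7[x]/(f) is a field and a(x) ≠ 0 has an inverse. Apply the extended Euclidean algorithm to f(x) and a(x) in F_7[x]: f(x) = (2x + 2)·a(x) + (x^2 + 4);  a(x) = (4x + 4)·(x^2 + 4) + (2x + 1);  (x^2 + 4) = (4x + 5)·(2x + 1) + (6). The last nonzero remainder is the constant 6 = gcd(f, a) in F_7. Back-substituting through the division chain expresses 6 = s(x)·a(x) + t(x)·f(x) with s(x) ≡ 3x^3 + x^2 + x + 2 (mod f), so (3x^3 + x^2 + x + 2)·a(x) ≡ 6 (mod f). Multiplying by 6^(-1) ≡ 6 in F_7 gives a(x)^(-1) ≡ 6·(3x^3 + x^2 + x + 2) ≡ 4x^3 + 6x^2 + 6x + 5 (mod f). Check: (4x^3 + 4x^2 + 4x + 3)·(4x^3 + 6x^2 + 6x + 5) = 2x^6 + 5x^5 + x^4 + 3x^3 + 6x^2 + 3x + 1 ≡ 1 (mod x^4 + 2x^3 + 3x^2 + 3).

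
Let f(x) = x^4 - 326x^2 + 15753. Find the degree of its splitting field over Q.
[K : Q] = 4

Solving the quadratic in x^2: x^2 = (326 ± √(326^2 - 4·15753))/2 = (326 ± √43264)/2 = (326 ± 208)/2, giving x^2 = 267 or x^2 = 59. So f(x) = (x^2 - 267)(x^2 - 59) and the roots of f are ±√267, ±√59. Hence the splitting field is K = Q(√267, √59). Since 267 and 59 are distinct squarefree integers > 1, their product 15753 is not a perfect square, so √59 ∉ Q(√267). By the tower law [K:Q] = [Q(√267,√59):Q(√267)] · [Q(√267):Q] = 2 · 2 = 4.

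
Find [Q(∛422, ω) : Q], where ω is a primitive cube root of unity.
[Q(∛422, ω) : Q] = 6

[Q(∛422):Q] = 3 (min poly x^3 - 422, irreducible since 422 is not a perfect cube). [Q(ω):Q] = 2 (min poly x^2 + x + 1). Since Q(∛422) ⊂ R and ω ∉ R, we have ω ∉ Q(∛422), so x^2 + x + 1 remains irreducible over Q(∛422) and [Q(∛422, ω) : Q(∛422)] = 2. By the tower law, [Q(∛422, ω) : Q] = 3 · 2 = 6. (In fact Q(∛422, ω) is the splitting field of x^3 - 422 over Q.)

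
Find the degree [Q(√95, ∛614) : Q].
[Q(√95, ∛614) : Q] = 6

Let L = Q(√95, ∛614). Since Q(√95) ⊂ L and [Q(√95):Q] = 2, the tower law gives 2 | [L:Q]. Likewise Q(∛614) ⊂ L with [Q(∛614):Q] = 3 (because 614 is not a perfect cube), so 3 | [L:Q]. As gcd(2,3) = 1, [L:Q] is divisible by 6. Conversely L is generated over Q by √95 and ∛614, so [L:Q] ≤ 2·3 = 6. Therefore [Q(√95, ∛614) : Q] = 6.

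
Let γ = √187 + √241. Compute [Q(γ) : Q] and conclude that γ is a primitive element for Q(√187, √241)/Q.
[Q(γ) : Q] = 4 (equivalently, Q(γ) = Q(√187, √241))

Obviously Q(γ) ⊆ Q(√187, √241), and [Q(√187, √241):Q] = 4 (since 187, 241 are distinct squarefree integers > 1 with 45067 not a perfect square). To show equality we compute the minimal polynomial of γ. From γ = √187 + √241: γ^2 = 187 + 2√(45067) + 241 = 428 + 2√(45067), so γ^2 - 428 = 2√(45067); squaring, (γ^2 - 428)^2 = 4·45067, i.e. γ^4 - 856γ^2 + 183184 - 180268 = 0, i.e. γ^4 - 856γ^2 + 2916 = 0. So γ is a root of x^4 - 856x^2 + 2916. This polynomial is irreducible over Q: it has no rational root (each ±√187 ± √241 is irrational), and any factorization into two quadratics over Q would force √(45067) ∈ Q (pairing opposite roots) or √187, √241 ∈ Q (other pairings), all impossible. Hence [Q(γ):Q] = 4 = [Q(√187, √241):Q], so Q(γ) = Q(√187, √241).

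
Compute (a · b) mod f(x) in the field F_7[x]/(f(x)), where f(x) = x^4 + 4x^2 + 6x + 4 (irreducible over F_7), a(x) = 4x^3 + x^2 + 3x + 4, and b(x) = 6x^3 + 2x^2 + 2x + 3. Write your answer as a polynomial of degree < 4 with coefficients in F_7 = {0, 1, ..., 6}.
a · b ≡ 5x^3 + 4x^2 + 5x + 4 (mod f(x))

Multiply in F_7[x]: a(x)·b(x) = (4x^3 + x^2 + 3x + 4)·(6x^3 + 2x^2 + 2x + 3) = 3x^6 + 2x^3 + 3x^2 + 3x + 5. This has degree ≥ 4, so divide by f(x) over F_7: 3x^6 + 2x^3 + 3x^2 + 3x + 5 = (3x^2 + 2)·(x^4 + 4x^2 + 6x + 4) + (5x^3 + 4x^2 + 5x + 4). Hence a·b ≡ 5x^3 + 4x^2 + 5x + 4 (mod f). (F_7[x]/(f) is a field with 7^4 = 2401 elements since f is irreducible of degree 4.)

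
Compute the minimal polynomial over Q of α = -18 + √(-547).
m_α(x) = x^2 + 36x + 871

From α + 18 = √(-547), squaring gives (α + 18)^2 = -547, i.e. α^2 + 36α + 324 = -547, so α^2 + 36α + 871 = 0. The discriminant of x^2 + 36x + 871 is (36)^2 - 4·(871) = 1296 - 3484 = -2188, and 4·(-547) is not a perfect square in Q since -547 is squarefree and ≠ 1. Hence x^2 + 36x + 871 is irreducible over Q and is the minimal polynomial of α.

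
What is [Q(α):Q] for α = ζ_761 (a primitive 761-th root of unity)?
[Q(α):Q] = 760

The minimal polynomial of ζ_761 over Q is the 761-th cyclotomic polynomial Φ_761(x), which is irreducible over Q and has degree φ(761) = 760. Hence [Q(α):Q] = φ(761) = 760.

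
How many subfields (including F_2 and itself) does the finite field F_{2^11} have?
F_{2^11} has 2 subfields

The subfields of F_{p^n} are exactly the fields F_{p^d} for d | n (each is the fixed field of the unique index-d subgroup of Gal(F_{p^n}/F_p) ≅ Z/nZ). The divisors of n = 11 are {1, 11}, giving 2 subfields: F_{2^1}, F_{2^11}.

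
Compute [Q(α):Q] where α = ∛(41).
[Q(α):Q] = 3

The minimal polynomial of α is x^3 - 41, irreducible over Q since 41 is not a perfect cube (so x^3 - 41 has no rational root). Hence [Q(α):Q] = deg(m_α) = 3.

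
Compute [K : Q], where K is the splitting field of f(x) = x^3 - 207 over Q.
[K : Q] = 6

The roots of x^3 - 207 are ∛207, ω∛207, ω^2∛207 where ω = e^(2πi/3) is a primitive cube root of unity, so K = Q(∛207, ω). Now [Q(∛207):Q] = 3 (since 207 is not a perfect cube, x^3 - 207 is irreducible) and [Q(ω):Q] = 2. Both 2 and 3 divide [K:Q], and [K:Q] ≤ 3·2 = 6, so [K:Q] = 6. (Equivalently: Q(∛207) ⊂ R but ω ∉ R, so [K : Q(∛207)] = 2.)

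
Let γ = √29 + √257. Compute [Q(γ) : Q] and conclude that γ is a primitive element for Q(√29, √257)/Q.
[Q(γ) : Q] = 4 (equivalently, Q(γ) = Q(√29, √257))

Obviously Q(γ) ⊆ Q(√29, √257), and [Q(√29, √257):Q] = 4 (since 29, 257 are distinct squarefree integers > 1 with 7453 not a perfect square). To show equality we compute the minimal polynomial of γ. From γ = √29 + √257: γ^2 = 29 + 2√(7453) + 257 = 286 + 2√(7453), so γ^2 - 286 = 2√(7453); squaring, (γ^2 - 286)^2 = 4·7453, i.e. γ^4 - 572γ^2 + 81796 - 29812 = 0, i.e. γ^4 - 572γ^2 + 51984 = 0. So γ is a root of x^4 - 572x^2 + 51984. This polynomial is irreducible over Q: it has no rational root (each ±√29 ± √257 is irrational), and any factorization into two quadratics over Q would force √(7453) ∈ Q (pairing opposite roots) or √29, √257 ∈ Q (other pairings), all impossible. Hence [Q(γ):Q] = 4 = [Q(√29, √257):Q], so Q(γ) = Q(√29, √257).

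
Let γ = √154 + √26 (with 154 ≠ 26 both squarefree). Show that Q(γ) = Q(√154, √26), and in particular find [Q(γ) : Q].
[Q(γ) : Q] = 4 (equivalently, Q(γ) = Q(√154, √26))

Obviously Q(γ) ⊆ Q(√154, √26), and [Q(√154, √26):Q] = 4 (since 154, 26 are distinct squarefree integers > 1 with 4004 not a perfect square). To show equality we compute the minimal polynomial of γ. From γ = √154 + √26: γ^2 = 154 + 2√(4004) + 26 = 180 + 2√(4004), so γ^2 - 180 = 2√(4004); squaring, (γ^2 - 180)^2 = 4·4004, i.e. γ^4 - 360γ^2 + 32400 - 16016 = 0, i.e. γ^4 - 360γ^2 + 16384 = 0. So γ is a root of x^4 - 360x^2 + 16384. This polynomial is irreducible over Q: it has no rational root (each ±√154 ± √26 is irrational), and any factorization into two quadratics over Q would force √(4004) ∈ Q (pairing opposite roots) or √154, √26 ∈ Q (other pairings), all impossible. Hence [Q(γ):Q] = 4 = [Q(√154, √26):Q], so Q(γ) = Q(√154, √26).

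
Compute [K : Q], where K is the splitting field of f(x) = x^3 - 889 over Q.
[K : Q] = 6

The roots of x^3 - 889 are ∛889, ω∛889, ω^2∛889 where ω = e^(2πi/3) is a primitive cube root of unity, so K = Q(∛889, ω). Now [Q(∛889):Q] = 3 (since 889 is not a perfect cube, x^3 - 889 is irreducible) and [Q(ω):Q] = 2. Both 2 and 3 divide [K:Q], and [K:Q] ≤ 3·2 = 6, so [K:Q] = 6. (Equivalently: Q(∛889) ⊂ R but ω ∉ R, so [K : Q(∛889)] = 2.)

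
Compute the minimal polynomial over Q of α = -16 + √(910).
m_α(x) = x^2 + 32x - 654

From α + 16 = √(910), squaring gives (α + 16)^2 = 910, i.e. α^2 + 32α + 256 = 910, so α^2 + 32α - 654 = 0. The discriminant of x^2 + 32x - 654 is (32)^2 - 4·(-654) = 1024 + 2616 = 3640, and 4·(910) is not a perfect square in Q since 910 is squarefree and ≠ 1. Hence x^2 + 32x - 654 is irreducible over Q and is the minimal polynomial of α.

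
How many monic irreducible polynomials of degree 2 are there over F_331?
There are 54615 monic irreducible polynomials of degree 2 over F_331

Each element of F_{331^2} that lies in no proper subfield is a root of exactly one monic irreducible of degree 2 over F_331, and each such polynomial has 2 distinct roots in F_{331^2}. By Möbius inversion the count is N_331(2) = (1/2) Σ_{d|2} μ(2/d) · 331^d = (1/2)(μ(2)·331^1 + μ(1)·331^2) = 109230/2 = 54615.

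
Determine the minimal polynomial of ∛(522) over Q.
m_α(x) = x^3 - 522

α satisfies α^3 = 522, so x^3 - 522 annihilates α. By the rational root test, a rational root p/q (in lowest terms) of x^3 - 522 would satisfy p^3 = 522 q^3, forcing q = 1 and p^3 = 522; but 522 is not a perfect cube, contradiction. A monic cubic over Q with no rational root is irreducible (any nontrivial factorization would include a linear factor). Hence x^3 - 522 is the minimal polynomial of α, and in particular [Q(α):Q] = 3.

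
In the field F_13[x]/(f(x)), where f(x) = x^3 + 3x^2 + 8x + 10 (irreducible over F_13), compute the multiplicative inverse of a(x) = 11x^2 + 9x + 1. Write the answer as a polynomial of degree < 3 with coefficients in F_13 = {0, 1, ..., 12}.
a(x)^(-1) ≡ 5x + 5 (mod f(x))

Since f is irreducible over F_13, F_13[x]/(f) is a field and a(x) ≠ 0 has an inverse. Apply the extended Euclidean algorithm to f(x) and a(x) in F_13[x]: f(x) = (6x + 6)·a(x) + (4). The last nonzero remainder is the constant 4 = gcd(f, a) in F_13. Back-substituting through the division chain expresses 4 = s(x)·a(x) + t(x)·f(x) with s(x) ≡ 7x + 7 (mod f), so (7x + 7)·a(x) ≡ 4 (mod f). Multiplying by 4^(-1) ≡ 10 in F_13 gives a(x)^(-1) ≡ 10·(7x + 7) ≡ 5x + 5 (mod f). Check: (11x^2 + 9x + 1)·(5x + 5) = 3x^3 + 9x^2 + 11x + 5 ≡ 1 (mod x^3 + 3x^2 + 8x + 10).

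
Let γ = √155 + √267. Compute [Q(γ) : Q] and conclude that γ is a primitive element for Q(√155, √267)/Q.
[Q(γ) : Q] = 4 (equivalently, Q(γ) = Q(√155, √267))

Obviously Q(γ) ⊆ Q(√155, √267), and [Q(√155, √267):Q] = 4 (since 155, 267 are distinct squarefree integers > 1 with 41385 not a perfect square). To show equality we compute the minimal polynomial of γ. From γ = √155 + √267: γ^2 = 155 + 2√(41385) + 267 = 422 + 2√(41385), so γ^2 - 422 = 2√(41385); squaring, (γ^2 - 422)^2 = 4·41385, i.e. γ^4 - 844γ^2 + 178084 - 165540 = 0, i.e. γ^4 - 844γ^2 + 12544 = 0. So γ is a root of x^4 - 844x^2 + 12544. This polynomial is irreducible over Q: it has no rational root (each ±√155 ± √267 is irrational), and any factorization into two quadratics over Q would force √(41385) ∈ Q (pairing opposite roots) or √155, √267 ∈ Q (other pairings), all impossible. Hence [Q(γ):Q] = 4 = [Q(√155, √267):Q], so Q(γ) = Q(√155, √267).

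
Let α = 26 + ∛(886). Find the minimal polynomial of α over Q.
m_α(x) = x^3 - 78x^2 + 2028x - 18462

Set β = α - 26 = ∛(886), so β^3 = 886. Then (α - 26)^3 - 886 = 0, i.e. α is a root of g(x) = (x - 26)^3 - 886 = x^3 - 78x^2 + 2028x - 18462. Since g(x) = h(x - 26) where h(x) = x^3 - 886, and h is irreducible over Q (because 886 is not a perfect cube, so h has no rational root, and a monic cubic with no rational root is irreducible), g is also irreducible (irreducibility is preserved under the substitution x → x - 26). Hence m_α(x) = x^3 - 78x^2 + 2028x - 18462.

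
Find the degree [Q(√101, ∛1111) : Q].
[Q(√101, ∛1111) : Q] = 6

Let L = Q(√101, ∛1111). Since Q(√101) ⊂ L and [Q(√101):Q] = 2, the tower law gives 2 | [L:Q]. Likewise Q(∛1111) ⊂ L with [Q(∛1111):Q] = 3 (because 1111 is not a perfect cube), so 3 | [L:Q]. As gcd(2,3) = 1, [L:Q] is divisible by 6. Conversely L is generated over Q by √101 and ∛1111, so [L:Q] ≤ 2·3 = 6. Therefore [Q(√101, ∛1111) : Q] = 6.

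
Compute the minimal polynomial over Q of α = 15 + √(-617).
m_α(x) = x^2 - 30x + 842

From α - 15 = √(-617), squaring gives (α - 15)^2 = -617, i.e. α^2 - 30α + 225 = -617, so α^2 - 30α + 842 = 0. The discriminant of x^2 - 30x + 842 is (-30)^2 - 4·(842) = 900 - 3368 = -2468, and 4·(-617) is not a perfect square in Q since -617 is squarefree and ≠ 1. Hence x^2 - 30x + 842 is irreducible over Q and is the minimal polynomial of α.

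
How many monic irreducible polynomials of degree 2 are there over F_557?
There are 154846 monic irreducible polynomials of degree 2 over F_557

Each element of F_{557^2} that lies in no proper subfield is a root of exactly one monic irreducible of degree 2 over F_557, and each such polynomial has 2 distinct roots in F_{557^2}. By Möbius inversion the count is N_557(2) = (1/2) Σ_{d|2} μ(2/d) · 557^d = (1/2)(μ(2)·557^1 + μ(1)·557^2) = 309692/2 = 154846.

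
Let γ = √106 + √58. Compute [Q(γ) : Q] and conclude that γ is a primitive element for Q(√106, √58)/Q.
[Q(γ) : Q] = 4 (equivalently, Q(γ) = Q(√106, √58))

Obviously Q(γ) ⊆ Q(√106, √58), and [Q(√106, √58):Q] = 4 (since 106, 58 are distinct squarefree integers > 1 with 6148 not a perfect square). To show equality we compute the minimal polynomial of γ. From γ = √106 + √58: γ^2 = 106 + 2√(6148) + 58 = 164 + 2√(6148), so γ^2 - 164 = 2√(6148); squaring, (γ^2 - 164)^2 = 4·6148, i.e. γ^4 - 328γ^2 + 26896 - 24592 = 0, i.e. γ^4 - 328γ^2 + 2304 = 0. So γ is a root of x^4 - 328x^2 + 2304. This polynomial is irreducible over Q: it has no rational root (each ±√106 ± √58 is irrational), and any factorization into two quadratics over Q would force √(6148) ∈ Q (pairing opposite roots) or √106, √58 ∈ Q (other pairings), all impossible. Hence [Q(γ):Q] = 4 = [Q(√106, √58):Q], so Q(γ) = Q(√106, √58).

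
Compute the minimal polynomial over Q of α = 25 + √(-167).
m_α(x) = x^2 - 50x + 792

From α - 25 = √(-167), squaring gives (α - 25)^2 = -167, i.e. α^2 - 50α + 625 = -167, so α^2 - 50α + 792 = 0. The discriminant of x^2 - 50x + 792 is (-50)^2 - 4·(792) = 2500 - 3168 = -668, and 4·(-167) is not a perfect square in Q since -167 is squarefree and ≠ 1. Hence x^2 - 50x + 792 is irreducible over Q and is the minimal polynomial of α.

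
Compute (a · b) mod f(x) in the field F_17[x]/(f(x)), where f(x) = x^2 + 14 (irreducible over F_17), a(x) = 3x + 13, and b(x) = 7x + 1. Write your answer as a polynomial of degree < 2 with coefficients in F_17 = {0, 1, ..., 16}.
a · b ≡ 9x + 8 (mod f(x))

Multiply in F_17[x]: a(x)·b(x) = (3x + 13)·(7x + 1) = 4x^2 + 9x + 13. This has degree ≥ 2, so divide by f(x) over F_17: 4x^2 + 9x + 13 = (4)·(x^2 + 14) + (9x + 8). Hence a·b ≡ 9x + 8 (mod f). (F_17[x]/(f) is a field with 17^2 = 289 elements since f is irreducible of degree 2.)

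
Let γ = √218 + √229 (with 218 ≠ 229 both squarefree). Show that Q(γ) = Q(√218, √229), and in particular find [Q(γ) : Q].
[Q(γ) : Q] = 4 (equivalently, Q(γ) = Q(√218, √229))

Obviously Q(γ) ⊆ Q(√218, √229), and [Q(√218, √229):Q] = 4 (since 218, 229 are distinct squarefree integers > 1 with 49922 not a perfect square). To show equality we compute the minimal polynomial of γ. From γ = √218 + √229: γ^2 = 218 + 2√(49922) + 229 = 447 + 2√(49922), so γ^2 - 447 = 2√(49922); squaring, (γ^2 - 447)^2 = 4·49922, i.e. γ^4 - 894γ^2 + 199809 - 199688 = 0, i.e. γ^4 - 894γ^2 + 121 = 0. So γ is a root of x^4 - 894x^2 + 121. This polynomial is irreducible over Q: it has no rational root (each ±√218 ± √229 is irrational), and any factorization into two quadratics over Q would force √(49922) ∈ Q (pairing opposite roots) or √218, √229 ∈ Q (other pairings), all impossible. Hence [Q(γ):Q] = 4 = [Q(√218, √229):Q], so Q(γ) = Q(√218, √229).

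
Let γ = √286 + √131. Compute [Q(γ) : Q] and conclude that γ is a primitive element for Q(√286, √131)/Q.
[Q(γ) : Q] = 4 (equivalently, Q(γ) = Q(√286, √131))

Obviously Q(γ) ⊆ Q(√286, √131), and [Q(√286, √131):Q] = 4 (since 286, 131 are distinct squarefree integers > 1 with 37466 not a perfect square). To show equality we compute the minimal polynomial of γ. From γ = √286 + √131: γ^2 = 286 + 2√(37466) + 131 = 417 + 2√(37466), so γ^2 - 417 = 2√(37466); squaring, (γ^2 - 417)^2 = 4·37466, i.e. γ^4 - 834γ^2 + 173889 - 149864 = 0, i.e. γ^4 - 834γ^2 + 24025 = 0. So γ is a root of x^4 - 834x^2 + 24025. This polynomial is irreducible over Q: it has no rational root (each ±√286 ± √131 is irrational), and any factorization into two quadratics over Q would force √(37466) ∈ Q (pairing opposite roots) or √286, √131 ∈ Q (other pairings), all impossible. Hence [Q(γ):Q] = 4 = [Q(√286, √131):Q], so Q(γ) = Q(√286, √131).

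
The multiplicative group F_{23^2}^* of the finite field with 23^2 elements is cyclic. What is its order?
|F_{23^2}^*| = 528

F_{23^2} has 23^2 = 529 elements; its multiplicative group consists of all nonzero elements, so |F_{23^2}^*| = 529 - 1 = 528. (It is cyclic since any finite subgroup of the multiplicative group of a field is cyclic.)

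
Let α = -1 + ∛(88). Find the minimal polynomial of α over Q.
m_α(x) = x^3 + 3x^2 + 3x - 87

Set β = α + 1 = ∛(88), so β^3 = 88. Then (α + 1)^3 - 88 = 0, i.e. α is a root of g(x) = (x + 1)^3 - 88 = x^3 + 3x^2 + 3x - 87. Since g(x) = h(x + 1) where h(x) = x^3 - 88, and h is irreducible over Q (because 88 is not a perfect cube, so h has no rational root, and a monic cubic with no rational root is irreducible), g is also irreducible (irreducibility is preserved under the substitution x → x + 1). Hence m_α(x) = x^3 + 3x^2 + 3x - 87.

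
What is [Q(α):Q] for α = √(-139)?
[Q(α):Q] = 2

[Q(α):Q] equals the degree of the minimal polynomial of α. Here α^2 = -139 and x^2 + 139 is irreducible (d = -139 is squarefree, ≠ 1, hence not a square), so deg(m_α) = 2. Thus [Q(α):Q] = 2.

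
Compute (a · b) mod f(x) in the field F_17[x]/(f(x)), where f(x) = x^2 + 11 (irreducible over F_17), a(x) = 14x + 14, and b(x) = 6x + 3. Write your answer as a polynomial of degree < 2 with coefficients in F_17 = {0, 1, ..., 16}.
a · b ≡ 7x + 2 (mod f(x))

Multiply in F_17[x]: a(x)·b(x) = (14x + 14)·(6x + 3) = 16x^2 + 7x + 8. This has degree ≥ 2, so divide by f(x) over F_17: 16x^2 + 7x + 8 = (16)·(x^2 + 11) + (7x + 2). Hence a·b ≡ 7x + 2 (mod f). (F_17[x]/(f) is a field with 17^2 = 289 elements since f is irreducible of degree 2.)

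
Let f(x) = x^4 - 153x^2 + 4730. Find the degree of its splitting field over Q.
[K : Q] = 4

Solving the quadratic in x^2: x^2 = (153 ± √(153^2 - 4·4730))/2 = (153 ± √4489)/2 = (153 ± 67)/2, giving x^2 = 110 or x^2 = 43. So f(x) = (x^2 - 110)(x^2 - 43) and the roots of f are ±√110, ±√43. Hence the splitting field is K = Q(√110, √43). Since 110 and 43 are distinct squarefree integers > 1, their product 4730 is not a perfect square, so √43 ∉ Q(√110). By the tower law [K:Q] = [Q(√110,√43):Q(√110)] · [Q(√110):Q] = 2 · 2 = 4.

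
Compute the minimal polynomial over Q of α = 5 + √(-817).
m_α(x) = x^2 - 10x + 842

From α - 5 = √(-817), squaring gives (α - 5)^2 = -817, i.e. α^2 - 10α + 25 = -817, so α^2 - 10α + 842 = 0. The discriminant of x^2 - 10x + 842 is (-10)^2 - 4·(842) = 100 - 3368 = -3268, and 4·(-817) is not a perfect square in Q since -817 is squarefree and ≠ 1. Hence x^2 - 10x + 842 is irreducible over Q and is the minimal polynomial of α.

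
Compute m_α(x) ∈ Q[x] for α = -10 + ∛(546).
m_α(x) = x^3 + 30x^2 + 300x + 454

Set β = α + 10 = ∛(546), so β^3 = 546. Then (α + 10)^3 - 546 = 0, i.e. α is a root of g(x) = (x + 10)^3 - 546 = x^3 + 30x^2 + 300x + 454. Since g(x) = h(x + 10) where h(x) = x^3 - 546, and h is irreducible over Q (because 546 is not a perfect cube, so h has no rational root, and a monic cubic with no rational root is irreducible), g is also irreducible (irreducibility is preserved under the substitution x → x + 10). Hence m_α(x) = x^3 + 30x^2 + 300x + 454.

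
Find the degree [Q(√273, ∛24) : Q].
[Q(√273, ∛24) : Q] = 6

Let L = Q(√273, ∛24). Since Q(√273) ⊂ L and [Q(√273):Q] = 2, the tower law gives 2 | [L:Q]. Likewise Q(∛24) ⊂ L with [Q(∛24):Q] = 3 (because 24 is not a perfect cube), so 3 | [L:Q]. As gcd(2,3) = 1, [L:Q] is divisible by 6. Conversely L is generated over Q by √273 and ∛24, so [L:Q] ≤ 2·3 = 6. Therefore [Q(√273, ∛24) : Q] = 6.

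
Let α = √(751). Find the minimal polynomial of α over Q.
m_α(x) = x^2 - 751

α satisfies α^2 - 751 = 0, so x^2 - 751 annihilates α. Since d = 751 is squarefree and ≠ 1, it is not a perfect square in Q, so x^2 - 751 has no rational root and is therefore irreducible over Q (a degree-2 polynomial over a field is irreducible iff it has no root). Hence m_α(x) = x^2 - 751.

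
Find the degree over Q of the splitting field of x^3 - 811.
[K : Q] = 6

The roots of x^3 - 811 are ∛811, ω∛811, ω^2∛811 where ω = e^(2πi/3) is a primitive cube root of unity, so K = Q(∛811, ω). Now [Q(∛811):Q] = 3 (since 811 is not a perfect cube, x^3 - 811 is irreducible) and [Q(ω):Q] = 2. Both 2 and 3 divide [K:Q], and [K:Q] ≤ 3·2 = 6, so [K:Q] = 6. (Equivalently: Q(∛811) ⊂ R but ω ∉ R, so [K : Q(∛811)] = 2.)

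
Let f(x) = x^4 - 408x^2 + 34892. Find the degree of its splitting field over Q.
[K : Q] = 4

Solving the quadratic in x^2: x^2 = (408 ± √(408^2 - 4·34892))/2 = (408 ± √26896)/2 = (408 ± 164)/2, giving x^2 = 122 or x^2 = 286. So f(x) = (x^2 - 122)(x^2 - 286) and the roots of f are ±√122, ±√286. Hence the splitting field is K = Q(√122, √286). Since 122 and 286 are distinct squarefree integers > 1, their product 34892 is not a perfect square, so √286 ∉ Q(√122). By the tower law [K:Q] = [Q(√122,√286):Q(√122)] · [Q(√122):Q] = 2 · 2 = 4.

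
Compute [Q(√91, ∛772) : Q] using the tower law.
[Q(√91, ∛772) : Q] = 6

Let L = Q(√91, ∛772). Since Q(√91) ⊂ L and [Q(√91):Q] = 2, the tower law gives 2 | [L:Q]. Likewise Q(∛772) ⊂ L with [Q(∛772):Q] = 3 (because 772 is not a perfect cube), so 3 | [L:Q]. As gcd(2,3) = 1, [L:Q] is divisible by 6. Conversely L is generated over Q by √91 and ∛772, so [L:Q] ≤ 2·3 = 6. Therefore [Q(√91, ∛772) : Q] = 6.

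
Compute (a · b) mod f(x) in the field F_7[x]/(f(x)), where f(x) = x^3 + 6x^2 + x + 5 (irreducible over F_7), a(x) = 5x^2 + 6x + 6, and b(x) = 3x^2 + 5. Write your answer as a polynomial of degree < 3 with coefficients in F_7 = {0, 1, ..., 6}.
a · b ≡ 5x^2 + 6x + 5 (mod f(x))

Multiply in F_7[x]: a(x)·b(x) = (5x^2 + 6x + 6)·(3x^2 + 5) = x^4 + 4x^3 + x^2 + 2x + 2. This has degree ≥ 3, so divide by f(x) over F_7: x^4 + 4x^3 + x^2 + 2x + 2 = (x + 5)·(x^3 + 6x^2 + x + 5) + (5x^2 + 6x + 5). Hence a·b ≡ 5x^2 + 6x + 5 (mod f). (F_7[x]/(f) is a field with 7^3 = 343 elements since f is irreducible of degree 3.)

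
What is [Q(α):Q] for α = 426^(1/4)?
[Q(α):Q] = 4

α is a root of x^4 - 426. By Eisenstein's criterion at the prime p = 2 (which divides the constant term 426 but p^2 = 4 does not, since 426 is squarefree), x^4 - 426 is irreducible over Q. Hence [Q(α):Q] = 4.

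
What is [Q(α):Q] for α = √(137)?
[Q(α):Q] = 2

[Q(α):Q] equals the degree of the minimal polynomial of α. Here α^2 = 137 and x^2 - 137 is irreducible (d = 137 is squarefree, ≠ 1, hence not a square), so deg(m_α) = 2. Thus [Q(α):Q] = 2.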